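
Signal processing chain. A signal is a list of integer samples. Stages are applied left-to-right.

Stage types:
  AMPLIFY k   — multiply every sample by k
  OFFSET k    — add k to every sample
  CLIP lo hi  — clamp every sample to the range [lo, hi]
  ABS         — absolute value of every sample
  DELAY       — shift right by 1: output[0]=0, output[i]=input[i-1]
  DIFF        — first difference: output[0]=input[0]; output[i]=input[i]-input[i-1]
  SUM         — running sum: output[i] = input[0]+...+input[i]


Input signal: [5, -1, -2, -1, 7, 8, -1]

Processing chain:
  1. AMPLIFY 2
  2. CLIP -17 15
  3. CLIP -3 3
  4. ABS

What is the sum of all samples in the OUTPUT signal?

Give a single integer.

Answer: 18

Derivation:
Input: [5, -1, -2, -1, 7, 8, -1]
Stage 1 (AMPLIFY 2): 5*2=10, -1*2=-2, -2*2=-4, -1*2=-2, 7*2=14, 8*2=16, -1*2=-2 -> [10, -2, -4, -2, 14, 16, -2]
Stage 2 (CLIP -17 15): clip(10,-17,15)=10, clip(-2,-17,15)=-2, clip(-4,-17,15)=-4, clip(-2,-17,15)=-2, clip(14,-17,15)=14, clip(16,-17,15)=15, clip(-2,-17,15)=-2 -> [10, -2, -4, -2, 14, 15, -2]
Stage 3 (CLIP -3 3): clip(10,-3,3)=3, clip(-2,-3,3)=-2, clip(-4,-3,3)=-3, clip(-2,-3,3)=-2, clip(14,-3,3)=3, clip(15,-3,3)=3, clip(-2,-3,3)=-2 -> [3, -2, -3, -2, 3, 3, -2]
Stage 4 (ABS): |3|=3, |-2|=2, |-3|=3, |-2|=2, |3|=3, |3|=3, |-2|=2 -> [3, 2, 3, 2, 3, 3, 2]
Output sum: 18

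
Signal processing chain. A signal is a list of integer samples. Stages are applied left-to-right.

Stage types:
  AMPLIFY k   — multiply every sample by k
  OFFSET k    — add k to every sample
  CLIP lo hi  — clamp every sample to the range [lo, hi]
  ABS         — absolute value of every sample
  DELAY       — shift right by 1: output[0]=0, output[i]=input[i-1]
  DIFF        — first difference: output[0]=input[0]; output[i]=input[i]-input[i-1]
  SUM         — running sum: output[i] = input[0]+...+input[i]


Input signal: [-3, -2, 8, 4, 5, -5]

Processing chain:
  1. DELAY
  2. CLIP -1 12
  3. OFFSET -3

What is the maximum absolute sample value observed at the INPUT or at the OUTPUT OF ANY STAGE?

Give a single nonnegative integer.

Input: [-3, -2, 8, 4, 5, -5] (max |s|=8)
Stage 1 (DELAY): [0, -3, -2, 8, 4, 5] = [0, -3, -2, 8, 4, 5] -> [0, -3, -2, 8, 4, 5] (max |s|=8)
Stage 2 (CLIP -1 12): clip(0,-1,12)=0, clip(-3,-1,12)=-1, clip(-2,-1,12)=-1, clip(8,-1,12)=8, clip(4,-1,12)=4, clip(5,-1,12)=5 -> [0, -1, -1, 8, 4, 5] (max |s|=8)
Stage 3 (OFFSET -3): 0+-3=-3, -1+-3=-4, -1+-3=-4, 8+-3=5, 4+-3=1, 5+-3=2 -> [-3, -4, -4, 5, 1, 2] (max |s|=5)
Overall max amplitude: 8

Answer: 8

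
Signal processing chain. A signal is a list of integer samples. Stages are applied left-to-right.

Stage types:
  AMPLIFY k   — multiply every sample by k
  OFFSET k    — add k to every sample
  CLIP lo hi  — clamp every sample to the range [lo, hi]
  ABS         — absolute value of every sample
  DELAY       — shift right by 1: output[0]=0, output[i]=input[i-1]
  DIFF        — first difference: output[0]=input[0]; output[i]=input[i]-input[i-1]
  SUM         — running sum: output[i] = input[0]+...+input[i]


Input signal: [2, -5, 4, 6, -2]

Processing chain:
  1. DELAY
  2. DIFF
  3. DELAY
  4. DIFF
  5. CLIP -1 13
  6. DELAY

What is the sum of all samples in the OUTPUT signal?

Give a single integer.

Input: [2, -5, 4, 6, -2]
Stage 1 (DELAY): [0, 2, -5, 4, 6] = [0, 2, -5, 4, 6] -> [0, 2, -5, 4, 6]
Stage 2 (DIFF): s[0]=0, 2-0=2, -5-2=-7, 4--5=9, 6-4=2 -> [0, 2, -7, 9, 2]
Stage 3 (DELAY): [0, 0, 2, -7, 9] = [0, 0, 2, -7, 9] -> [0, 0, 2, -7, 9]
Stage 4 (DIFF): s[0]=0, 0-0=0, 2-0=2, -7-2=-9, 9--7=16 -> [0, 0, 2, -9, 16]
Stage 5 (CLIP -1 13): clip(0,-1,13)=0, clip(0,-1,13)=0, clip(2,-1,13)=2, clip(-9,-1,13)=-1, clip(16,-1,13)=13 -> [0, 0, 2, -1, 13]
Stage 6 (DELAY): [0, 0, 0, 2, -1] = [0, 0, 0, 2, -1] -> [0, 0, 0, 2, -1]
Output sum: 1

Answer: 1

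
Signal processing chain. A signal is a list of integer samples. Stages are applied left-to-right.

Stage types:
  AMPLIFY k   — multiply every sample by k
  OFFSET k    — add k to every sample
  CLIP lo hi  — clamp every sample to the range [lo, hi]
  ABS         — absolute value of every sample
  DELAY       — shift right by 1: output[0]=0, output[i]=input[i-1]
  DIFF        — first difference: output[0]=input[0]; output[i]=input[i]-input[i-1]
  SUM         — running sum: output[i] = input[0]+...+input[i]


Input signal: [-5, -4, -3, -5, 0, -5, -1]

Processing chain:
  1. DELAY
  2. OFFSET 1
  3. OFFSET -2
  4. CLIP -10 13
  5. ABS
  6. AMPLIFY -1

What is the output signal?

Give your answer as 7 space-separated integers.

Answer: -1 -6 -5 -4 -6 -1 -6

Derivation:
Input: [-5, -4, -3, -5, 0, -5, -1]
Stage 1 (DELAY): [0, -5, -4, -3, -5, 0, -5] = [0, -5, -4, -3, -5, 0, -5] -> [0, -5, -4, -3, -5, 0, -5]
Stage 2 (OFFSET 1): 0+1=1, -5+1=-4, -4+1=-3, -3+1=-2, -5+1=-4, 0+1=1, -5+1=-4 -> [1, -4, -3, -2, -4, 1, -4]
Stage 3 (OFFSET -2): 1+-2=-1, -4+-2=-6, -3+-2=-5, -2+-2=-4, -4+-2=-6, 1+-2=-1, -4+-2=-6 -> [-1, -6, -5, -4, -6, -1, -6]
Stage 4 (CLIP -10 13): clip(-1,-10,13)=-1, clip(-6,-10,13)=-6, clip(-5,-10,13)=-5, clip(-4,-10,13)=-4, clip(-6,-10,13)=-6, clip(-1,-10,13)=-1, clip(-6,-10,13)=-6 -> [-1, -6, -5, -4, -6, -1, -6]
Stage 5 (ABS): |-1|=1, |-6|=6, |-5|=5, |-4|=4, |-6|=6, |-1|=1, |-6|=6 -> [1, 6, 5, 4, 6, 1, 6]
Stage 6 (AMPLIFY -1): 1*-1=-1, 6*-1=-6, 5*-1=-5, 4*-1=-4, 6*-1=-6, 1*-1=-1, 6*-1=-6 -> [-1, -6, -5, -4, -6, -1, -6]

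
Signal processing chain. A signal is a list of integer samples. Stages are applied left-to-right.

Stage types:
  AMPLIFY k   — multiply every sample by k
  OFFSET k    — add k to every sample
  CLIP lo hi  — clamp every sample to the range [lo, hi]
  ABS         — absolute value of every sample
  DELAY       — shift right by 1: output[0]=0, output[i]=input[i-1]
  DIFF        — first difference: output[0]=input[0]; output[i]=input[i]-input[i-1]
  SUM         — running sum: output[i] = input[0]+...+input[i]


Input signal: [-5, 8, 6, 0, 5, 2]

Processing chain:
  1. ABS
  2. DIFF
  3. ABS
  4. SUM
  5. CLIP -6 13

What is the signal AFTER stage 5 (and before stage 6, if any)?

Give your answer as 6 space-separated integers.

Answer: 5 8 10 13 13 13

Derivation:
Input: [-5, 8, 6, 0, 5, 2]
Stage 1 (ABS): |-5|=5, |8|=8, |6|=6, |0|=0, |5|=5, |2|=2 -> [5, 8, 6, 0, 5, 2]
Stage 2 (DIFF): s[0]=5, 8-5=3, 6-8=-2, 0-6=-6, 5-0=5, 2-5=-3 -> [5, 3, -2, -6, 5, -3]
Stage 3 (ABS): |5|=5, |3|=3, |-2|=2, |-6|=6, |5|=5, |-3|=3 -> [5, 3, 2, 6, 5, 3]
Stage 4 (SUM): sum[0..0]=5, sum[0..1]=8, sum[0..2]=10, sum[0..3]=16, sum[0..4]=21, sum[0..5]=24 -> [5, 8, 10, 16, 21, 24]
Stage 5 (CLIP -6 13): clip(5,-6,13)=5, clip(8,-6,13)=8, clip(10,-6,13)=10, clip(16,-6,13)=13, clip(21,-6,13)=13, clip(24,-6,13)=13 -> [5, 8, 10, 13, 13, 13]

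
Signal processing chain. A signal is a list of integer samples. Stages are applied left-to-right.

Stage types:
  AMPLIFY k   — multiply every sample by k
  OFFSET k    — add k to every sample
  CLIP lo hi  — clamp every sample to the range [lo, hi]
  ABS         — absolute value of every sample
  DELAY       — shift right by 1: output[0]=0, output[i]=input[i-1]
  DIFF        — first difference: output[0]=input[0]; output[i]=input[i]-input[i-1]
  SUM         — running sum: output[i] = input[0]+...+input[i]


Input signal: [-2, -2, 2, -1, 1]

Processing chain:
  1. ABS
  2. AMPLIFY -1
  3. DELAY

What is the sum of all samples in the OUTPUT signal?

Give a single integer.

Answer: -7

Derivation:
Input: [-2, -2, 2, -1, 1]
Stage 1 (ABS): |-2|=2, |-2|=2, |2|=2, |-1|=1, |1|=1 -> [2, 2, 2, 1, 1]
Stage 2 (AMPLIFY -1): 2*-1=-2, 2*-1=-2, 2*-1=-2, 1*-1=-1, 1*-1=-1 -> [-2, -2, -2, -1, -1]
Stage 3 (DELAY): [0, -2, -2, -2, -1] = [0, -2, -2, -2, -1] -> [0, -2, -2, -2, -1]
Output sum: -7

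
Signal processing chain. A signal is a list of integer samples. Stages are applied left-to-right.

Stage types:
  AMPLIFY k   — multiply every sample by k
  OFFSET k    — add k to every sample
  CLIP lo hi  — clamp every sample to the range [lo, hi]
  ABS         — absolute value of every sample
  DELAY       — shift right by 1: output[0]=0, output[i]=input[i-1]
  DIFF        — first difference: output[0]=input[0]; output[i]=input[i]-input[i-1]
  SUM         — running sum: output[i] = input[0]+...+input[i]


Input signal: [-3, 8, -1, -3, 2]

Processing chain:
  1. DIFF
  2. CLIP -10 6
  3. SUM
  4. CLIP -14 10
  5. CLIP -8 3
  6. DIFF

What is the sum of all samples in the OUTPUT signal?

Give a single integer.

Answer: -3

Derivation:
Input: [-3, 8, -1, -3, 2]
Stage 1 (DIFF): s[0]=-3, 8--3=11, -1-8=-9, -3--1=-2, 2--3=5 -> [-3, 11, -9, -2, 5]
Stage 2 (CLIP -10 6): clip(-3,-10,6)=-3, clip(11,-10,6)=6, clip(-9,-10,6)=-9, clip(-2,-10,6)=-2, clip(5,-10,6)=5 -> [-3, 6, -9, -2, 5]
Stage 3 (SUM): sum[0..0]=-3, sum[0..1]=3, sum[0..2]=-6, sum[0..3]=-8, sum[0..4]=-3 -> [-3, 3, -6, -8, -3]
Stage 4 (CLIP -14 10): clip(-3,-14,10)=-3, clip(3,-14,10)=3, clip(-6,-14,10)=-6, clip(-8,-14,10)=-8, clip(-3,-14,10)=-3 -> [-3, 3, -6, -8, -3]
Stage 5 (CLIP -8 3): clip(-3,-8,3)=-3, clip(3,-8,3)=3, clip(-6,-8,3)=-6, clip(-8,-8,3)=-8, clip(-3,-8,3)=-3 -> [-3, 3, -6, -8, -3]
Stage 6 (DIFF): s[0]=-3, 3--3=6, -6-3=-9, -8--6=-2, -3--8=5 -> [-3, 6, -9, -2, 5]
Output sum: -3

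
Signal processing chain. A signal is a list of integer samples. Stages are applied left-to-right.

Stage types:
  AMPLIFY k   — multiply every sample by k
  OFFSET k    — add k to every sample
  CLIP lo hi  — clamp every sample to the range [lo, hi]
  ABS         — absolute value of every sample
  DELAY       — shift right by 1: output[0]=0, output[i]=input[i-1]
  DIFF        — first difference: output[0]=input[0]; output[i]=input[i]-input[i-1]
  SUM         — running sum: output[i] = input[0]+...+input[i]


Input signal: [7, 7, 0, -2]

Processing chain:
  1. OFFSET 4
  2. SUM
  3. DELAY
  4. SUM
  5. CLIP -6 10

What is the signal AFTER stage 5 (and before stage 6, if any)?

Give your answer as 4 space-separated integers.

Answer: 0 10 10 10

Derivation:
Input: [7, 7, 0, -2]
Stage 1 (OFFSET 4): 7+4=11, 7+4=11, 0+4=4, -2+4=2 -> [11, 11, 4, 2]
Stage 2 (SUM): sum[0..0]=11, sum[0..1]=22, sum[0..2]=26, sum[0..3]=28 -> [11, 22, 26, 28]
Stage 3 (DELAY): [0, 11, 22, 26] = [0, 11, 22, 26] -> [0, 11, 22, 26]
Stage 4 (SUM): sum[0..0]=0, sum[0..1]=11, sum[0..2]=33, sum[0..3]=59 -> [0, 11, 33, 59]
Stage 5 (CLIP -6 10): clip(0,-6,10)=0, clip(11,-6,10)=10, clip(33,-6,10)=10, clip(59,-6,10)=10 -> [0, 10, 10, 10]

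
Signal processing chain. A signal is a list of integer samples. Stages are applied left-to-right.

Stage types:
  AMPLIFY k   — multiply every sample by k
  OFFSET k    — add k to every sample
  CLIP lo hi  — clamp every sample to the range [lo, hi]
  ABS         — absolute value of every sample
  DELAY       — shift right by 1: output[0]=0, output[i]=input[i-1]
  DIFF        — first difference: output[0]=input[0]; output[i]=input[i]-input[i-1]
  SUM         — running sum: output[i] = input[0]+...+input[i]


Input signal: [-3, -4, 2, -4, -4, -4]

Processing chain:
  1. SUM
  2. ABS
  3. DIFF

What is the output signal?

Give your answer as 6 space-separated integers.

Input: [-3, -4, 2, -4, -4, -4]
Stage 1 (SUM): sum[0..0]=-3, sum[0..1]=-7, sum[0..2]=-5, sum[0..3]=-9, sum[0..4]=-13, sum[0..5]=-17 -> [-3, -7, -5, -9, -13, -17]
Stage 2 (ABS): |-3|=3, |-7|=7, |-5|=5, |-9|=9, |-13|=13, |-17|=17 -> [3, 7, 5, 9, 13, 17]
Stage 3 (DIFF): s[0]=3, 7-3=4, 5-7=-2, 9-5=4, 13-9=4, 17-13=4 -> [3, 4, -2, 4, 4, 4]

Answer: 3 4 -2 4 4 4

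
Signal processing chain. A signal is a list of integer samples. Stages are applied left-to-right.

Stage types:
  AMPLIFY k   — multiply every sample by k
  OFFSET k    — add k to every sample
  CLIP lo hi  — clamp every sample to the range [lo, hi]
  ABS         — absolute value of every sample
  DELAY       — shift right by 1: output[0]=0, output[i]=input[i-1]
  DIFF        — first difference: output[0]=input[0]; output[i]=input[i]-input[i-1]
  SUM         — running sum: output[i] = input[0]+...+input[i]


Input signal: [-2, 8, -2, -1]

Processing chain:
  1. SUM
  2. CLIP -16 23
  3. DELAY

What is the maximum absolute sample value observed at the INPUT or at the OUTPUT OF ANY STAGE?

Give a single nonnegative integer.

Answer: 8

Derivation:
Input: [-2, 8, -2, -1] (max |s|=8)
Stage 1 (SUM): sum[0..0]=-2, sum[0..1]=6, sum[0..2]=4, sum[0..3]=3 -> [-2, 6, 4, 3] (max |s|=6)
Stage 2 (CLIP -16 23): clip(-2,-16,23)=-2, clip(6,-16,23)=6, clip(4,-16,23)=4, clip(3,-16,23)=3 -> [-2, 6, 4, 3] (max |s|=6)
Stage 3 (DELAY): [0, -2, 6, 4] = [0, -2, 6, 4] -> [0, -2, 6, 4] (max |s|=6)
Overall max amplitude: 8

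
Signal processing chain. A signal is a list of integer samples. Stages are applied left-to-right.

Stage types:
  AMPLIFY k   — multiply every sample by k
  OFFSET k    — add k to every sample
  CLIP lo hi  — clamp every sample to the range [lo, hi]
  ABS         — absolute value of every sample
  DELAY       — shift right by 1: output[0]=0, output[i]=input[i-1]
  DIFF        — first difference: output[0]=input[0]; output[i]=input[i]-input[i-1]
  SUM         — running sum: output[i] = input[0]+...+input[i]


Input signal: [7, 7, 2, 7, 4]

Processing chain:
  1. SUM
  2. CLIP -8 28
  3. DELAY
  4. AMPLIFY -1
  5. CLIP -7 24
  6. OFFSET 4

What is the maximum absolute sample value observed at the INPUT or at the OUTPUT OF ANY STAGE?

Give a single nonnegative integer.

Input: [7, 7, 2, 7, 4] (max |s|=7)
Stage 1 (SUM): sum[0..0]=7, sum[0..1]=14, sum[0..2]=16, sum[0..3]=23, sum[0..4]=27 -> [7, 14, 16, 23, 27] (max |s|=27)
Stage 2 (CLIP -8 28): clip(7,-8,28)=7, clip(14,-8,28)=14, clip(16,-8,28)=16, clip(23,-8,28)=23, clip(27,-8,28)=27 -> [7, 14, 16, 23, 27] (max |s|=27)
Stage 3 (DELAY): [0, 7, 14, 16, 23] = [0, 7, 14, 16, 23] -> [0, 7, 14, 16, 23] (max |s|=23)
Stage 4 (AMPLIFY -1): 0*-1=0, 7*-1=-7, 14*-1=-14, 16*-1=-16, 23*-1=-23 -> [0, -7, -14, -16, -23] (max |s|=23)
Stage 5 (CLIP -7 24): clip(0,-7,24)=0, clip(-7,-7,24)=-7, clip(-14,-7,24)=-7, clip(-16,-7,24)=-7, clip(-23,-7,24)=-7 -> [0, -7, -7, -7, -7] (max |s|=7)
Stage 6 (OFFSET 4): 0+4=4, -7+4=-3, -7+4=-3, -7+4=-3, -7+4=-3 -> [4, -3, -3, -3, -3] (max |s|=4)
Overall max amplitude: 27

Answer: 27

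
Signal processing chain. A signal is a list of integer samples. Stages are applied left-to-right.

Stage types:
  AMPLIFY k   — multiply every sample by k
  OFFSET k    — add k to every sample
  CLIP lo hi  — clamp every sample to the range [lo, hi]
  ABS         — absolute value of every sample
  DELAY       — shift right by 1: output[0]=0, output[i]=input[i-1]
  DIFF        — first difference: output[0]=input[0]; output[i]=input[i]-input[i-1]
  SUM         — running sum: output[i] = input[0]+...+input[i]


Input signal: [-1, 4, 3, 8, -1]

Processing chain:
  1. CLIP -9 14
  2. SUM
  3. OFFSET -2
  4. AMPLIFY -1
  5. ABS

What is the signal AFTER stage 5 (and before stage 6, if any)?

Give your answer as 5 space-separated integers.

Input: [-1, 4, 3, 8, -1]
Stage 1 (CLIP -9 14): clip(-1,-9,14)=-1, clip(4,-9,14)=4, clip(3,-9,14)=3, clip(8,-9,14)=8, clip(-1,-9,14)=-1 -> [-1, 4, 3, 8, -1]
Stage 2 (SUM): sum[0..0]=-1, sum[0..1]=3, sum[0..2]=6, sum[0..3]=14, sum[0..4]=13 -> [-1, 3, 6, 14, 13]
Stage 3 (OFFSET -2): -1+-2=-3, 3+-2=1, 6+-2=4, 14+-2=12, 13+-2=11 -> [-3, 1, 4, 12, 11]
Stage 4 (AMPLIFY -1): -3*-1=3, 1*-1=-1, 4*-1=-4, 12*-1=-12, 11*-1=-11 -> [3, -1, -4, -12, -11]
Stage 5 (ABS): |3|=3, |-1|=1, |-4|=4, |-12|=12, |-11|=11 -> [3, 1, 4, 12, 11]

Answer: 3 1 4 12 11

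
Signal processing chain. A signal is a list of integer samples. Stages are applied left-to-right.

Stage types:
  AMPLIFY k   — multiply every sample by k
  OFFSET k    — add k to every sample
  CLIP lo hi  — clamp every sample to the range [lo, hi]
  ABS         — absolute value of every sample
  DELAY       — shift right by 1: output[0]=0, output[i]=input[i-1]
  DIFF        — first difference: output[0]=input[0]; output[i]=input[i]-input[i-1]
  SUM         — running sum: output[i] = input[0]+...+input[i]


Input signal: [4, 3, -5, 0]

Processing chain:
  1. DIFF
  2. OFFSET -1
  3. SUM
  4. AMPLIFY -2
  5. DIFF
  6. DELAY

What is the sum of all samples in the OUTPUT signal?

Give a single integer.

Input: [4, 3, -5, 0]
Stage 1 (DIFF): s[0]=4, 3-4=-1, -5-3=-8, 0--5=5 -> [4, -1, -8, 5]
Stage 2 (OFFSET -1): 4+-1=3, -1+-1=-2, -8+-1=-9, 5+-1=4 -> [3, -2, -9, 4]
Stage 3 (SUM): sum[0..0]=3, sum[0..1]=1, sum[0..2]=-8, sum[0..3]=-4 -> [3, 1, -8, -4]
Stage 4 (AMPLIFY -2): 3*-2=-6, 1*-2=-2, -8*-2=16, -4*-2=8 -> [-6, -2, 16, 8]
Stage 5 (DIFF): s[0]=-6, -2--6=4, 16--2=18, 8-16=-8 -> [-6, 4, 18, -8]
Stage 6 (DELAY): [0, -6, 4, 18] = [0, -6, 4, 18] -> [0, -6, 4, 18]
Output sum: 16

Answer: 16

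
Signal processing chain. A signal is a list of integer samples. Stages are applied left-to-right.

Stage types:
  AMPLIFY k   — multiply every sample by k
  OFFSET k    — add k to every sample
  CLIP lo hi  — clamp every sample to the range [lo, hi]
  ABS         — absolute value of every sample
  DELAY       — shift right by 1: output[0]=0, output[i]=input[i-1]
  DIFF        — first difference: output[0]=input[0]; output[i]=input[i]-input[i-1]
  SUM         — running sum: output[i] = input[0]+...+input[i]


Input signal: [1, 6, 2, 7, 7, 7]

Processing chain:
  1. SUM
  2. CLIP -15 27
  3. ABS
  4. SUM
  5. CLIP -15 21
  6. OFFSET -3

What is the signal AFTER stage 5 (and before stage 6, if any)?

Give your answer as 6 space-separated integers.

Answer: 1 8 17 21 21 21

Derivation:
Input: [1, 6, 2, 7, 7, 7]
Stage 1 (SUM): sum[0..0]=1, sum[0..1]=7, sum[0..2]=9, sum[0..3]=16, sum[0..4]=23, sum[0..5]=30 -> [1, 7, 9, 16, 23, 30]
Stage 2 (CLIP -15 27): clip(1,-15,27)=1, clip(7,-15,27)=7, clip(9,-15,27)=9, clip(16,-15,27)=16, clip(23,-15,27)=23, clip(30,-15,27)=27 -> [1, 7, 9, 16, 23, 27]
Stage 3 (ABS): |1|=1, |7|=7, |9|=9, |16|=16, |23|=23, |27|=27 -> [1, 7, 9, 16, 23, 27]
Stage 4 (SUM): sum[0..0]=1, sum[0..1]=8, sum[0..2]=17, sum[0..3]=33, sum[0..4]=56, sum[0..5]=83 -> [1, 8, 17, 33, 56, 83]
Stage 5 (CLIP -15 21): clip(1,-15,21)=1, clip(8,-15,21)=8, clip(17,-15,21)=17, clip(33,-15,21)=21, clip(56,-15,21)=21, clip(83,-15,21)=21 -> [1, 8, 17, 21, 21, 21]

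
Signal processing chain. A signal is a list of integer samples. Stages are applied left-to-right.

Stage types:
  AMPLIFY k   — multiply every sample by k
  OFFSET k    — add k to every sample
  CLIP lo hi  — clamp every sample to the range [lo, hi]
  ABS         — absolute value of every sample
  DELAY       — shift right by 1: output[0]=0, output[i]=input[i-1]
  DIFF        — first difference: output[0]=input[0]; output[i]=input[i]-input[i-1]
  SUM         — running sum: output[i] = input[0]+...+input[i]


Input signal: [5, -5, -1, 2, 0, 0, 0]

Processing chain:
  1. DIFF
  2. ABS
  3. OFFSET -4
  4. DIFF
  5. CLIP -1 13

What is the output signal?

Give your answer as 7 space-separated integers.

Input: [5, -5, -1, 2, 0, 0, 0]
Stage 1 (DIFF): s[0]=5, -5-5=-10, -1--5=4, 2--1=3, 0-2=-2, 0-0=0, 0-0=0 -> [5, -10, 4, 3, -2, 0, 0]
Stage 2 (ABS): |5|=5, |-10|=10, |4|=4, |3|=3, |-2|=2, |0|=0, |0|=0 -> [5, 10, 4, 3, 2, 0, 0]
Stage 3 (OFFSET -4): 5+-4=1, 10+-4=6, 4+-4=0, 3+-4=-1, 2+-4=-2, 0+-4=-4, 0+-4=-4 -> [1, 6, 0, -1, -2, -4, -4]
Stage 4 (DIFF): s[0]=1, 6-1=5, 0-6=-6, -1-0=-1, -2--1=-1, -4--2=-2, -4--4=0 -> [1, 5, -6, -1, -1, -2, 0]
Stage 5 (CLIP -1 13): clip(1,-1,13)=1, clip(5,-1,13)=5, clip(-6,-1,13)=-1, clip(-1,-1,13)=-1, clip(-1,-1,13)=-1, clip(-2,-1,13)=-1, clip(0,-1,13)=0 -> [1, 5, -1, -1, -1, -1, 0]

Answer: 1 5 -1 -1 -1 -1 0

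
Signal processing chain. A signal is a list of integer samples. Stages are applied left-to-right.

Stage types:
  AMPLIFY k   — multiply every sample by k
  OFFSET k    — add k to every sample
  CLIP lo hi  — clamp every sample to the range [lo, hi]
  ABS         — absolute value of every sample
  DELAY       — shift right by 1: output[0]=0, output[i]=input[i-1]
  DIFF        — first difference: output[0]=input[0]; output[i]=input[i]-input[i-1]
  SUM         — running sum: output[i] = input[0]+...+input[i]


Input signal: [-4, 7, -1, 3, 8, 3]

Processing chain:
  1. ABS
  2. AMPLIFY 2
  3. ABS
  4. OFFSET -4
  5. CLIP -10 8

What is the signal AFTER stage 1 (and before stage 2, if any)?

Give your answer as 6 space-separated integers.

Answer: 4 7 1 3 8 3

Derivation:
Input: [-4, 7, -1, 3, 8, 3]
Stage 1 (ABS): |-4|=4, |7|=7, |-1|=1, |3|=3, |8|=8, |3|=3 -> [4, 7, 1, 3, 8, 3]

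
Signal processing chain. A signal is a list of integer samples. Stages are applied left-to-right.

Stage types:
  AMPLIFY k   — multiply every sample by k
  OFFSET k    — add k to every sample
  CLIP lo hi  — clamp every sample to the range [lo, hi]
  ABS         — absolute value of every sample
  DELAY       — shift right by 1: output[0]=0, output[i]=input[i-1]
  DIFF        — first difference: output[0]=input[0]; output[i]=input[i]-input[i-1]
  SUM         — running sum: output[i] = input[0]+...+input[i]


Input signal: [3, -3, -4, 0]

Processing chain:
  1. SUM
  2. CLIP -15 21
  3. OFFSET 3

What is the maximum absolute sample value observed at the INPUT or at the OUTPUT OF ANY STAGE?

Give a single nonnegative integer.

Input: [3, -3, -4, 0] (max |s|=4)
Stage 1 (SUM): sum[0..0]=3, sum[0..1]=0, sum[0..2]=-4, sum[0..3]=-4 -> [3, 0, -4, -4] (max |s|=4)
Stage 2 (CLIP -15 21): clip(3,-15,21)=3, clip(0,-15,21)=0, clip(-4,-15,21)=-4, clip(-4,-15,21)=-4 -> [3, 0, -4, -4] (max |s|=4)
Stage 3 (OFFSET 3): 3+3=6, 0+3=3, -4+3=-1, -4+3=-1 -> [6, 3, -1, -1] (max |s|=6)
Overall max amplitude: 6

Answer: 6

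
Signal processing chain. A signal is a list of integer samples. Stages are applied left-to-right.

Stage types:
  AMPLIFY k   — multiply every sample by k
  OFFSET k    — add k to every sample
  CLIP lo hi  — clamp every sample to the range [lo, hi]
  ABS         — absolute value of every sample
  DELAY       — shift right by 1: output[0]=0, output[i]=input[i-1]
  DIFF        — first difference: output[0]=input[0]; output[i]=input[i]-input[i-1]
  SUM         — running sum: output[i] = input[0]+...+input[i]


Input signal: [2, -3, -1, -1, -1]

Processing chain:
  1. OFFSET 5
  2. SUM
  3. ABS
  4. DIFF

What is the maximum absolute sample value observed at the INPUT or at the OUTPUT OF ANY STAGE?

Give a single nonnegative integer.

Input: [2, -3, -1, -1, -1] (max |s|=3)
Stage 1 (OFFSET 5): 2+5=7, -3+5=2, -1+5=4, -1+5=4, -1+5=4 -> [7, 2, 4, 4, 4] (max |s|=7)
Stage 2 (SUM): sum[0..0]=7, sum[0..1]=9, sum[0..2]=13, sum[0..3]=17, sum[0..4]=21 -> [7, 9, 13, 17, 21] (max |s|=21)
Stage 3 (ABS): |7|=7, |9|=9, |13|=13, |17|=17, |21|=21 -> [7, 9, 13, 17, 21] (max |s|=21)
Stage 4 (DIFF): s[0]=7, 9-7=2, 13-9=4, 17-13=4, 21-17=4 -> [7, 2, 4, 4, 4] (max |s|=7)
Overall max amplitude: 21

Answer: 21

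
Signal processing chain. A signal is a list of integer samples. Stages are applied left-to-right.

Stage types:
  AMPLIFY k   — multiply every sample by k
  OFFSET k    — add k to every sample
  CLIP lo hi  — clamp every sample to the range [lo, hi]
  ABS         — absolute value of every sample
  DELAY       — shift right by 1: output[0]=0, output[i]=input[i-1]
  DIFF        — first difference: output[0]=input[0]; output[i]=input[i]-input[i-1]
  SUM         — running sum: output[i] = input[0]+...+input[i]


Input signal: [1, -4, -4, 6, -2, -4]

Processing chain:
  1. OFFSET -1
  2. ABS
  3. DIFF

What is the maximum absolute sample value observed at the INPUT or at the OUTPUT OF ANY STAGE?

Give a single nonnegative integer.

Answer: 6

Derivation:
Input: [1, -4, -4, 6, -2, -4] (max |s|=6)
Stage 1 (OFFSET -1): 1+-1=0, -4+-1=-5, -4+-1=-5, 6+-1=5, -2+-1=-3, -4+-1=-5 -> [0, -5, -5, 5, -3, -5] (max |s|=5)
Stage 2 (ABS): |0|=0, |-5|=5, |-5|=5, |5|=5, |-3|=3, |-5|=5 -> [0, 5, 5, 5, 3, 5] (max |s|=5)
Stage 3 (DIFF): s[0]=0, 5-0=5, 5-5=0, 5-5=0, 3-5=-2, 5-3=2 -> [0, 5, 0, 0, -2, 2] (max |s|=5)
Overall max amplitude: 6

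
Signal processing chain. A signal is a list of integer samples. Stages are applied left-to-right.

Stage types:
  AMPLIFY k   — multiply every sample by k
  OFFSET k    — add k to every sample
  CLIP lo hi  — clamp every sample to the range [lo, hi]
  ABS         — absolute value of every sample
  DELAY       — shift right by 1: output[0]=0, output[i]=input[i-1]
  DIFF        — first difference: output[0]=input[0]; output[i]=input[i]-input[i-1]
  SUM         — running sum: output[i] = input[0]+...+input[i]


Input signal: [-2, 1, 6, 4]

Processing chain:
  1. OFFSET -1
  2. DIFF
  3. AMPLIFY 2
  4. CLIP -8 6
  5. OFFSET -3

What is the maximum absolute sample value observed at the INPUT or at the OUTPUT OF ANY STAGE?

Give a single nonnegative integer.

Answer: 10

Derivation:
Input: [-2, 1, 6, 4] (max |s|=6)
Stage 1 (OFFSET -1): -2+-1=-3, 1+-1=0, 6+-1=5, 4+-1=3 -> [-3, 0, 5, 3] (max |s|=5)
Stage 2 (DIFF): s[0]=-3, 0--3=3, 5-0=5, 3-5=-2 -> [-3, 3, 5, -2] (max |s|=5)
Stage 3 (AMPLIFY 2): -3*2=-6, 3*2=6, 5*2=10, -2*2=-4 -> [-6, 6, 10, -4] (max |s|=10)
Stage 4 (CLIP -8 6): clip(-6,-8,6)=-6, clip(6,-8,6)=6, clip(10,-8,6)=6, clip(-4,-8,6)=-4 -> [-6, 6, 6, -4] (max |s|=6)
Stage 5 (OFFSET -3): -6+-3=-9, 6+-3=3, 6+-3=3, -4+-3=-7 -> [-9, 3, 3, -7] (max |s|=9)
Overall max amplitude: 10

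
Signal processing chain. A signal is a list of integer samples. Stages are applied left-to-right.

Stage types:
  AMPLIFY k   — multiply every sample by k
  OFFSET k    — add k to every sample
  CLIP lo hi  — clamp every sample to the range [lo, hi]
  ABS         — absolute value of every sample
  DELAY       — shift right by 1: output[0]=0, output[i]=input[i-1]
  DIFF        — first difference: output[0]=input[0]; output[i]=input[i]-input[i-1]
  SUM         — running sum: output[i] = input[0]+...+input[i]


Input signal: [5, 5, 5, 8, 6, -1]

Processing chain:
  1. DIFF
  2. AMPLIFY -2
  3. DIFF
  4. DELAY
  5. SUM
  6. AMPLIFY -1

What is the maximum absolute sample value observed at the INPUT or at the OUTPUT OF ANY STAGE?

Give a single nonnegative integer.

Answer: 14

Derivation:
Input: [5, 5, 5, 8, 6, -1] (max |s|=8)
Stage 1 (DIFF): s[0]=5, 5-5=0, 5-5=0, 8-5=3, 6-8=-2, -1-6=-7 -> [5, 0, 0, 3, -2, -7] (max |s|=7)
Stage 2 (AMPLIFY -2): 5*-2=-10, 0*-2=0, 0*-2=0, 3*-2=-6, -2*-2=4, -7*-2=14 -> [-10, 0, 0, -6, 4, 14] (max |s|=14)
Stage 3 (DIFF): s[0]=-10, 0--10=10, 0-0=0, -6-0=-6, 4--6=10, 14-4=10 -> [-10, 10, 0, -6, 10, 10] (max |s|=10)
Stage 4 (DELAY): [0, -10, 10, 0, -6, 10] = [0, -10, 10, 0, -6, 10] -> [0, -10, 10, 0, -6, 10] (max |s|=10)
Stage 5 (SUM): sum[0..0]=0, sum[0..1]=-10, sum[0..2]=0, sum[0..3]=0, sum[0..4]=-6, sum[0..5]=4 -> [0, -10, 0, 0, -6, 4] (max |s|=10)
Stage 6 (AMPLIFY -1): 0*-1=0, -10*-1=10, 0*-1=0, 0*-1=0, -6*-1=6, 4*-1=-4 -> [0, 10, 0, 0, 6, -4] (max |s|=10)
Overall max amplitude: 14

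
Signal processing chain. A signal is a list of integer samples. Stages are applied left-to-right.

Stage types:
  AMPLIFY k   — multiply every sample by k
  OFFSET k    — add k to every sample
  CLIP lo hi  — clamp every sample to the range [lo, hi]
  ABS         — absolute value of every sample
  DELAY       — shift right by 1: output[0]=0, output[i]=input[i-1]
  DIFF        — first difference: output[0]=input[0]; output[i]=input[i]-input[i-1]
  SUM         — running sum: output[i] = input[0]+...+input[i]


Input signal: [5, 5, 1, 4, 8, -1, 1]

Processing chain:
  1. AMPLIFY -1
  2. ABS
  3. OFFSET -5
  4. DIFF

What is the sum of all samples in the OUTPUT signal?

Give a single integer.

Answer: -4

Derivation:
Input: [5, 5, 1, 4, 8, -1, 1]
Stage 1 (AMPLIFY -1): 5*-1=-5, 5*-1=-5, 1*-1=-1, 4*-1=-4, 8*-1=-8, -1*-1=1, 1*-1=-1 -> [-5, -5, -1, -4, -8, 1, -1]
Stage 2 (ABS): |-5|=5, |-5|=5, |-1|=1, |-4|=4, |-8|=8, |1|=1, |-1|=1 -> [5, 5, 1, 4, 8, 1, 1]
Stage 3 (OFFSET -5): 5+-5=0, 5+-5=0, 1+-5=-4, 4+-5=-1, 8+-5=3, 1+-5=-4, 1+-5=-4 -> [0, 0, -4, -1, 3, -4, -4]
Stage 4 (DIFF): s[0]=0, 0-0=0, -4-0=-4, -1--4=3, 3--1=4, -4-3=-7, -4--4=0 -> [0, 0, -4, 3, 4, -7, 0]
Output sum: -4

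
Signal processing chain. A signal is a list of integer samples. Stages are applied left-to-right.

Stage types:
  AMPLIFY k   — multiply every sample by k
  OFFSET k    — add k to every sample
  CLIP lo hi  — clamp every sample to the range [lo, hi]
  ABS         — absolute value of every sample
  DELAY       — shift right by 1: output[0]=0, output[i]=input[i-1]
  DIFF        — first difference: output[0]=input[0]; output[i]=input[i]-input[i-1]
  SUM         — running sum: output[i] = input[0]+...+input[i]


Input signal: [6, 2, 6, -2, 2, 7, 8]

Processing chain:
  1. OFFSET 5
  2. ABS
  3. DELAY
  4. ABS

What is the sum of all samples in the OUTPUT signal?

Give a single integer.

Input: [6, 2, 6, -2, 2, 7, 8]
Stage 1 (OFFSET 5): 6+5=11, 2+5=7, 6+5=11, -2+5=3, 2+5=7, 7+5=12, 8+5=13 -> [11, 7, 11, 3, 7, 12, 13]
Stage 2 (ABS): |11|=11, |7|=7, |11|=11, |3|=3, |7|=7, |12|=12, |13|=13 -> [11, 7, 11, 3, 7, 12, 13]
Stage 3 (DELAY): [0, 11, 7, 11, 3, 7, 12] = [0, 11, 7, 11, 3, 7, 12] -> [0, 11, 7, 11, 3, 7, 12]
Stage 4 (ABS): |0|=0, |11|=11, |7|=7, |11|=11, |3|=3, |7|=7, |12|=12 -> [0, 11, 7, 11, 3, 7, 12]
Output sum: 51

Answer: 51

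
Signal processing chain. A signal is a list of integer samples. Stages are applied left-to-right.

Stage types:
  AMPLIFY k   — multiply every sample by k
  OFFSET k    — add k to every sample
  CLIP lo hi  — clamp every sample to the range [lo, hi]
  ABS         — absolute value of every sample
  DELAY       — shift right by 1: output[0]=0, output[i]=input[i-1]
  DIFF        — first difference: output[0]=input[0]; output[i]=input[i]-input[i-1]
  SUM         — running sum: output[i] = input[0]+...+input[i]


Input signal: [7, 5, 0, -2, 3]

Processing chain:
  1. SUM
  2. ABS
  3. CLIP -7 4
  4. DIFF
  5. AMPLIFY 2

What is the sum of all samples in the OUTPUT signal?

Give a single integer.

Input: [7, 5, 0, -2, 3]
Stage 1 (SUM): sum[0..0]=7, sum[0..1]=12, sum[0..2]=12, sum[0..3]=10, sum[0..4]=13 -> [7, 12, 12, 10, 13]
Stage 2 (ABS): |7|=7, |12|=12, |12|=12, |10|=10, |13|=13 -> [7, 12, 12, 10, 13]
Stage 3 (CLIP -7 4): clip(7,-7,4)=4, clip(12,-7,4)=4, clip(12,-7,4)=4, clip(10,-7,4)=4, clip(13,-7,4)=4 -> [4, 4, 4, 4, 4]
Stage 4 (DIFF): s[0]=4, 4-4=0, 4-4=0, 4-4=0, 4-4=0 -> [4, 0, 0, 0, 0]
Stage 5 (AMPLIFY 2): 4*2=8, 0*2=0, 0*2=0, 0*2=0, 0*2=0 -> [8, 0, 0, 0, 0]
Output sum: 8

Answer: 8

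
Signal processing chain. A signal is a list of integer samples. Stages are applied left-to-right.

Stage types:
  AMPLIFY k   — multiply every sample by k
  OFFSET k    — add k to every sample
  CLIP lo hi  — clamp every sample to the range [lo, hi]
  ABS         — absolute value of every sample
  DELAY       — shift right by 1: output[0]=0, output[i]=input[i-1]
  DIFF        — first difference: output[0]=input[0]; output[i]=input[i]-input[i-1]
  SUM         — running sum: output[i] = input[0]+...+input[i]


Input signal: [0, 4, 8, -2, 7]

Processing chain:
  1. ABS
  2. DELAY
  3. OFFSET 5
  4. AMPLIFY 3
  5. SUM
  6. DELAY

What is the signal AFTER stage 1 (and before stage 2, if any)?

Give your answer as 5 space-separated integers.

Input: [0, 4, 8, -2, 7]
Stage 1 (ABS): |0|=0, |4|=4, |8|=8, |-2|=2, |7|=7 -> [0, 4, 8, 2, 7]

Answer: 0 4 8 2 7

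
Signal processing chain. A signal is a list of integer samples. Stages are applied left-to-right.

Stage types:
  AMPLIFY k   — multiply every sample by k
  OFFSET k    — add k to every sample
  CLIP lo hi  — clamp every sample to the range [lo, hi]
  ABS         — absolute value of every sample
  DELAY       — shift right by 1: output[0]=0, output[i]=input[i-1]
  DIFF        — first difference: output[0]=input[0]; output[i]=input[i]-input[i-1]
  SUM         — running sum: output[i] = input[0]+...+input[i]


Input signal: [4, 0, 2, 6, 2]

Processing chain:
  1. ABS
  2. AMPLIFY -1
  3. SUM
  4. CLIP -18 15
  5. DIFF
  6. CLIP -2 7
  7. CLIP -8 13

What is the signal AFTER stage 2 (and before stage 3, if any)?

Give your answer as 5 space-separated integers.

Answer: -4 0 -2 -6 -2

Derivation:
Input: [4, 0, 2, 6, 2]
Stage 1 (ABS): |4|=4, |0|=0, |2|=2, |6|=6, |2|=2 -> [4, 0, 2, 6, 2]
Stage 2 (AMPLIFY -1): 4*-1=-4, 0*-1=0, 2*-1=-2, 6*-1=-6, 2*-1=-2 -> [-4, 0, -2, -6, -2]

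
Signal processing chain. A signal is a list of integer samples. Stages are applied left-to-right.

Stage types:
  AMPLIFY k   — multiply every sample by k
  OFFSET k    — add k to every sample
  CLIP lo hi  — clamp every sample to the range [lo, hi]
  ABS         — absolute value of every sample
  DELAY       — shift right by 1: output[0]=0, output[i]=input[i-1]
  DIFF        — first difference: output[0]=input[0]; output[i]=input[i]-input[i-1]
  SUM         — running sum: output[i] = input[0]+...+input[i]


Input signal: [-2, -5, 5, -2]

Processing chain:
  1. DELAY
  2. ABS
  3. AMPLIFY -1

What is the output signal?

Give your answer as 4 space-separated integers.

Input: [-2, -5, 5, -2]
Stage 1 (DELAY): [0, -2, -5, 5] = [0, -2, -5, 5] -> [0, -2, -5, 5]
Stage 2 (ABS): |0|=0, |-2|=2, |-5|=5, |5|=5 -> [0, 2, 5, 5]
Stage 3 (AMPLIFY -1): 0*-1=0, 2*-1=-2, 5*-1=-5, 5*-1=-5 -> [0, -2, -5, -5]

Answer: 0 -2 -5 -5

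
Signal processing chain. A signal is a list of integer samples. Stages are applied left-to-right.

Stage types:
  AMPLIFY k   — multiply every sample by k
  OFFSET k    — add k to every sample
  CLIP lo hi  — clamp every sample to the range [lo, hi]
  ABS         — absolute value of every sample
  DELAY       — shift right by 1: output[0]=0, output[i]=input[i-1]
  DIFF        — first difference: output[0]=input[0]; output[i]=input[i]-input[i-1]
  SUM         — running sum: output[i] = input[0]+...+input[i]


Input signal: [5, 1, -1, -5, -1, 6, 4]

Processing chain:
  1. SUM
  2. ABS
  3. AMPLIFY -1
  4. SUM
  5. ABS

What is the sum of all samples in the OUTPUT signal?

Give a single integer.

Answer: 118

Derivation:
Input: [5, 1, -1, -5, -1, 6, 4]
Stage 1 (SUM): sum[0..0]=5, sum[0..1]=6, sum[0..2]=5, sum[0..3]=0, sum[0..4]=-1, sum[0..5]=5, sum[0..6]=9 -> [5, 6, 5, 0, -1, 5, 9]
Stage 2 (ABS): |5|=5, |6|=6, |5|=5, |0|=0, |-1|=1, |5|=5, |9|=9 -> [5, 6, 5, 0, 1, 5, 9]
Stage 3 (AMPLIFY -1): 5*-1=-5, 6*-1=-6, 5*-1=-5, 0*-1=0, 1*-1=-1, 5*-1=-5, 9*-1=-9 -> [-5, -6, -5, 0, -1, -5, -9]
Stage 4 (SUM): sum[0..0]=-5, sum[0..1]=-11, sum[0..2]=-16, sum[0..3]=-16, sum[0..4]=-17, sum[0..5]=-22, sum[0..6]=-31 -> [-5, -11, -16, -16, -17, -22, -31]
Stage 5 (ABS): |-5|=5, |-11|=11, |-16|=16, |-16|=16, |-17|=17, |-22|=22, |-31|=31 -> [5, 11, 16, 16, 17, 22, 31]
Output sum: 118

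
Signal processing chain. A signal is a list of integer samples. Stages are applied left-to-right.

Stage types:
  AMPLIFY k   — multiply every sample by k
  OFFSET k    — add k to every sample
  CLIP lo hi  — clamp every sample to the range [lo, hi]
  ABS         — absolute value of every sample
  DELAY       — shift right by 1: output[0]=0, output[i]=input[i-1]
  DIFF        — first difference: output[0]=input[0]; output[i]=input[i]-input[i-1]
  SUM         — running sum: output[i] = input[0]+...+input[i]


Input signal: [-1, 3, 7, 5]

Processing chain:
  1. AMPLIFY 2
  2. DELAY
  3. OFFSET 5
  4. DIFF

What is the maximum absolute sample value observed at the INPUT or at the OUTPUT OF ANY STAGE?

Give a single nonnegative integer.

Input: [-1, 3, 7, 5] (max |s|=7)
Stage 1 (AMPLIFY 2): -1*2=-2, 3*2=6, 7*2=14, 5*2=10 -> [-2, 6, 14, 10] (max |s|=14)
Stage 2 (DELAY): [0, -2, 6, 14] = [0, -2, 6, 14] -> [0, -2, 6, 14] (max |s|=14)
Stage 3 (OFFSET 5): 0+5=5, -2+5=3, 6+5=11, 14+5=19 -> [5, 3, 11, 19] (max |s|=19)
Stage 4 (DIFF): s[0]=5, 3-5=-2, 11-3=8, 19-11=8 -> [5, -2, 8, 8] (max |s|=8)
Overall max amplitude: 19

Answer: 19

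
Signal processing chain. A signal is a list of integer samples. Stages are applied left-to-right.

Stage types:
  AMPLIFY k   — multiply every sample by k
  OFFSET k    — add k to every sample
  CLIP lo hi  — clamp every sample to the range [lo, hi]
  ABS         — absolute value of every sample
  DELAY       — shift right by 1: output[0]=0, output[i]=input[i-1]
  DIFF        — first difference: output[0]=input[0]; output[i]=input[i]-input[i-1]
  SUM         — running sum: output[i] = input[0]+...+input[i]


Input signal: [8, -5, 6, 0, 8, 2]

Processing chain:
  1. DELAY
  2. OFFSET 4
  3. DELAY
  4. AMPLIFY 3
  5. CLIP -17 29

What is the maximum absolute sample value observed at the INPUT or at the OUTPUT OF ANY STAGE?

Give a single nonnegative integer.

Answer: 36

Derivation:
Input: [8, -5, 6, 0, 8, 2] (max |s|=8)
Stage 1 (DELAY): [0, 8, -5, 6, 0, 8] = [0, 8, -5, 6, 0, 8] -> [0, 8, -5, 6, 0, 8] (max |s|=8)
Stage 2 (OFFSET 4): 0+4=4, 8+4=12, -5+4=-1, 6+4=10, 0+4=4, 8+4=12 -> [4, 12, -1, 10, 4, 12] (max |s|=12)
Stage 3 (DELAY): [0, 4, 12, -1, 10, 4] = [0, 4, 12, -1, 10, 4] -> [0, 4, 12, -1, 10, 4] (max |s|=12)
Stage 4 (AMPLIFY 3): 0*3=0, 4*3=12, 12*3=36, -1*3=-3, 10*3=30, 4*3=12 -> [0, 12, 36, -3, 30, 12] (max |s|=36)
Stage 5 (CLIP -17 29): clip(0,-17,29)=0, clip(12,-17,29)=12, clip(36,-17,29)=29, clip(-3,-17,29)=-3, clip(30,-17,29)=29, clip(12,-17,29)=12 -> [0, 12, 29, -3, 29, 12] (max |s|=29)
Overall max amplitude: 36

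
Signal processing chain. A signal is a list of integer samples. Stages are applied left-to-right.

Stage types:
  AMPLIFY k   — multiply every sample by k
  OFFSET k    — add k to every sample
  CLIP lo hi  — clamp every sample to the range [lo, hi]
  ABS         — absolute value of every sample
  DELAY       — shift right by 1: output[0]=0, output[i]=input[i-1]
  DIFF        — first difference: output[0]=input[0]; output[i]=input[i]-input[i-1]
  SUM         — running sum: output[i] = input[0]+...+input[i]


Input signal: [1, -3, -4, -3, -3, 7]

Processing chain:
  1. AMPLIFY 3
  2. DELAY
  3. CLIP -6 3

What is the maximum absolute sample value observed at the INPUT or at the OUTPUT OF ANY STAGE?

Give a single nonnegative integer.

Answer: 21

Derivation:
Input: [1, -3, -4, -3, -3, 7] (max |s|=7)
Stage 1 (AMPLIFY 3): 1*3=3, -3*3=-9, -4*3=-12, -3*3=-9, -3*3=-9, 7*3=21 -> [3, -9, -12, -9, -9, 21] (max |s|=21)
Stage 2 (DELAY): [0, 3, -9, -12, -9, -9] = [0, 3, -9, -12, -9, -9] -> [0, 3, -9, -12, -9, -9] (max |s|=12)
Stage 3 (CLIP -6 3): clip(0,-6,3)=0, clip(3,-6,3)=3, clip(-9,-6,3)=-6, clip(-12,-6,3)=-6, clip(-9,-6,3)=-6, clip(-9,-6,3)=-6 -> [0, 3, -6, -6, -6, -6] (max |s|=6)
Overall max amplitude: 21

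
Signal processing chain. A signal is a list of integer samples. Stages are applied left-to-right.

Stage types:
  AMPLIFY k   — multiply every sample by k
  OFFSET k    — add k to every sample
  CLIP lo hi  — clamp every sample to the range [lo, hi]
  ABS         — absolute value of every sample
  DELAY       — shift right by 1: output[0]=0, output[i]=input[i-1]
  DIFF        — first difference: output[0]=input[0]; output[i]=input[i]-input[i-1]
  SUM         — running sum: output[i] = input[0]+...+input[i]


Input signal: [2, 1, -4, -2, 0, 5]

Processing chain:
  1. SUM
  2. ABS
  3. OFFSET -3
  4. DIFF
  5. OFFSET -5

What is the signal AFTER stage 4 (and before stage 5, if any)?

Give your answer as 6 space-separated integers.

Answer: -1 1 -2 2 0 -1

Derivation:
Input: [2, 1, -4, -2, 0, 5]
Stage 1 (SUM): sum[0..0]=2, sum[0..1]=3, sum[0..2]=-1, sum[0..3]=-3, sum[0..4]=-3, sum[0..5]=2 -> [2, 3, -1, -3, -3, 2]
Stage 2 (ABS): |2|=2, |3|=3, |-1|=1, |-3|=3, |-3|=3, |2|=2 -> [2, 3, 1, 3, 3, 2]
Stage 3 (OFFSET -3): 2+-3=-1, 3+-3=0, 1+-3=-2, 3+-3=0, 3+-3=0, 2+-3=-1 -> [-1, 0, -2, 0, 0, -1]
Stage 4 (DIFF): s[0]=-1, 0--1=1, -2-0=-2, 0--2=2, 0-0=0, -1-0=-1 -> [-1, 1, -2, 2, 0, -1]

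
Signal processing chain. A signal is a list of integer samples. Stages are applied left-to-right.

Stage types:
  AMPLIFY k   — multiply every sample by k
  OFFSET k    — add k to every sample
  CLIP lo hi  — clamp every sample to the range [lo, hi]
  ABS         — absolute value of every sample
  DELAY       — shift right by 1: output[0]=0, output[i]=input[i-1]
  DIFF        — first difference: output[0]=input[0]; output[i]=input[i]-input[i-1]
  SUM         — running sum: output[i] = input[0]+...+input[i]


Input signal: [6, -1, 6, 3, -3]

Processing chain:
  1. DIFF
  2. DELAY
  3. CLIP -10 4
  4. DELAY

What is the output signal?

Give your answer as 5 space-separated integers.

Answer: 0 0 4 -7 4

Derivation:
Input: [6, -1, 6, 3, -3]
Stage 1 (DIFF): s[0]=6, -1-6=-7, 6--1=7, 3-6=-3, -3-3=-6 -> [6, -7, 7, -3, -6]
Stage 2 (DELAY): [0, 6, -7, 7, -3] = [0, 6, -7, 7, -3] -> [0, 6, -7, 7, -3]
Stage 3 (CLIP -10 4): clip(0,-10,4)=0, clip(6,-10,4)=4, clip(-7,-10,4)=-7, clip(7,-10,4)=4, clip(-3,-10,4)=-3 -> [0, 4, -7, 4, -3]
Stage 4 (DELAY): [0, 0, 4, -7, 4] = [0, 0, 4, -7, 4] -> [0, 0, 4, -7, 4]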